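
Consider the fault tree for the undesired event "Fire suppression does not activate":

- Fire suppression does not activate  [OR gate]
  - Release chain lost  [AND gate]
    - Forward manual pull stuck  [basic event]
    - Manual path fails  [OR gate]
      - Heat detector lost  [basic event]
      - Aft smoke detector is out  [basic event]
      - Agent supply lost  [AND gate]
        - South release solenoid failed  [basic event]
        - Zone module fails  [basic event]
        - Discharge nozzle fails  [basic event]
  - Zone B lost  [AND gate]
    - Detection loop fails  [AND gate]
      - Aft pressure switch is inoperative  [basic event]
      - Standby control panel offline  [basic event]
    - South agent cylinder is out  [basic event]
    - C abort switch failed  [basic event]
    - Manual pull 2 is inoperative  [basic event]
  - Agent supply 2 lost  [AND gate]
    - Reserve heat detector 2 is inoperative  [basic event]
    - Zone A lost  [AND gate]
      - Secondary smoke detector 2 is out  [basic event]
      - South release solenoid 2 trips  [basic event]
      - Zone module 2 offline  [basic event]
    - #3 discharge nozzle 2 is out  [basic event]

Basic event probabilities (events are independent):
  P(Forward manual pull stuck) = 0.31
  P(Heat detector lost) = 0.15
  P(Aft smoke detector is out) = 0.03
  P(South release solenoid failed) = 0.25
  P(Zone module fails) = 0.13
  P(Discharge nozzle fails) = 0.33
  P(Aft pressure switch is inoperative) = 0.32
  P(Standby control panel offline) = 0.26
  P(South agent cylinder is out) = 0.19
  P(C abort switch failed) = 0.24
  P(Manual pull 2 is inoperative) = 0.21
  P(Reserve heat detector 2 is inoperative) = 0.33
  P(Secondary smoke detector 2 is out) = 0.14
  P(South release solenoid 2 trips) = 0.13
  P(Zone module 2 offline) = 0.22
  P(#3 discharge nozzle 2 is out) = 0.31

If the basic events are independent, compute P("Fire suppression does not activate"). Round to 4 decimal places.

0.0583

P(Agent supply lost) [AND] = 0.25 × 0.13 × 0.33 = 0.010725
P(Manual path fails) [OR] = 1 − (1−0.15) × (1−0.03) × (1−0.010725) = 0.184343
P(Release chain lost) [AND] = 0.31 × 0.184343 = 0.057146
P(Detection loop fails) [AND] = 0.32 × 0.26 = 0.083200
P(Zone B lost) [AND] = 0.083200 × 0.19 × 0.24 × 0.21 = 0.000797
P(Zone A lost) [AND] = 0.14 × 0.13 × 0.22 = 0.004004
P(Agent supply 2 lost) [AND] = 0.33 × 0.004004 × 0.31 = 0.000410
P(Fire suppression does not activate) [OR] = 1 − (1−0.057146) × (1−0.000797) × (1−0.000410) = 0.058284
Rounded to 4 decimal places: P(Fire suppression does not activate) ≈ 0.0583.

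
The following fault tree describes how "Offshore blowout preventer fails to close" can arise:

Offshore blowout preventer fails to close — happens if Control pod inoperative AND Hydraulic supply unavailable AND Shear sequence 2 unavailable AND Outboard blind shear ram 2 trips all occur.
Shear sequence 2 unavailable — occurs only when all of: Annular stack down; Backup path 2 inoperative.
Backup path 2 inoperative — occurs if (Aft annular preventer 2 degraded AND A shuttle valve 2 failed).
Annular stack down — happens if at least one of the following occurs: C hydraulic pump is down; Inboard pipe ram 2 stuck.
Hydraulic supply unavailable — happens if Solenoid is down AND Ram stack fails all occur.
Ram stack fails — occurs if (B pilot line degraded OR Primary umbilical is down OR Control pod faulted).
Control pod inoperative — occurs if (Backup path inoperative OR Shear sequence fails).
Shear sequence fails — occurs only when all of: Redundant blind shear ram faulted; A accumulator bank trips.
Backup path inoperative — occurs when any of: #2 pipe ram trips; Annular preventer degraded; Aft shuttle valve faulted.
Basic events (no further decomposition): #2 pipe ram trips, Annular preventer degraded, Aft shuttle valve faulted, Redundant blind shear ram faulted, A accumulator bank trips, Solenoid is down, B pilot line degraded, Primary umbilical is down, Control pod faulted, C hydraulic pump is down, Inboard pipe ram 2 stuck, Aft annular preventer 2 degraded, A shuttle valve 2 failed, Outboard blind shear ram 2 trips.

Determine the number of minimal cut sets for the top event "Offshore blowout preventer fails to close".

Backup path inoperative [OR]: union of children's cut sets → 3 cut set(s).
Shear sequence fails [AND]: one cut set from each child combined → 1 × 1 = 1 cut set(s).
Control pod inoperative [OR]: union of children's cut sets → 4 cut set(s).
Ram stack fails [OR]: union of children's cut sets → 3 cut set(s).
Hydraulic supply unavailable [AND]: one cut set from each child combined → 1 × 3 = 3 cut set(s).
Annular stack down [OR]: union of children's cut sets → 2 cut set(s).
Backup path 2 inoperative [AND]: one cut set from each child combined → 1 × 1 = 1 cut set(s).
Shear sequence 2 unavailable [AND]: one cut set from each child combined → 2 × 1 = 2 cut set(s).
Offshore blowout preventer fails to close [AND]: one cut set from each child combined → 4 × 3 × 2 × 1 = 24 cut set(s).

24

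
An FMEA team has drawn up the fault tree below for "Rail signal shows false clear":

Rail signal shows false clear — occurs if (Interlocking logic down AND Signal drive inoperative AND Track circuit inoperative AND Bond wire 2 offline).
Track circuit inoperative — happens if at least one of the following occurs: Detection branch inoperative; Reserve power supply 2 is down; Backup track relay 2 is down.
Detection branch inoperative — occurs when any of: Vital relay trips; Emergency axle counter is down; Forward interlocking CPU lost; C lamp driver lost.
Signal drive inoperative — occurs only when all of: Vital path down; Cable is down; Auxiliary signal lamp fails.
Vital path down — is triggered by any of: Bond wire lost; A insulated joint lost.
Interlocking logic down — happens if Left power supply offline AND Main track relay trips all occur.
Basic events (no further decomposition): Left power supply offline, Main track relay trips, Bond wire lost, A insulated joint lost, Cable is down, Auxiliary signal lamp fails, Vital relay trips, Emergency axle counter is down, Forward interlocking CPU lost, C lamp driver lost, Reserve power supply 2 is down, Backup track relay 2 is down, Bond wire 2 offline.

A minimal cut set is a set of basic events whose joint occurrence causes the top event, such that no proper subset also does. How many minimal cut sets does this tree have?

Interlocking logic down [AND]: one cut set from each child combined → 1 × 1 = 1 cut set(s).
Vital path down [OR]: union of children's cut sets → 2 cut set(s).
Signal drive inoperative [AND]: one cut set from each child combined → 2 × 1 × 1 = 2 cut set(s).
Detection branch inoperative [OR]: union of children's cut sets → 4 cut set(s).
Track circuit inoperative [OR]: union of children's cut sets → 6 cut set(s).
Rail signal shows false clear [AND]: one cut set from each child combined → 1 × 2 × 6 × 1 = 12 cut set(s).

12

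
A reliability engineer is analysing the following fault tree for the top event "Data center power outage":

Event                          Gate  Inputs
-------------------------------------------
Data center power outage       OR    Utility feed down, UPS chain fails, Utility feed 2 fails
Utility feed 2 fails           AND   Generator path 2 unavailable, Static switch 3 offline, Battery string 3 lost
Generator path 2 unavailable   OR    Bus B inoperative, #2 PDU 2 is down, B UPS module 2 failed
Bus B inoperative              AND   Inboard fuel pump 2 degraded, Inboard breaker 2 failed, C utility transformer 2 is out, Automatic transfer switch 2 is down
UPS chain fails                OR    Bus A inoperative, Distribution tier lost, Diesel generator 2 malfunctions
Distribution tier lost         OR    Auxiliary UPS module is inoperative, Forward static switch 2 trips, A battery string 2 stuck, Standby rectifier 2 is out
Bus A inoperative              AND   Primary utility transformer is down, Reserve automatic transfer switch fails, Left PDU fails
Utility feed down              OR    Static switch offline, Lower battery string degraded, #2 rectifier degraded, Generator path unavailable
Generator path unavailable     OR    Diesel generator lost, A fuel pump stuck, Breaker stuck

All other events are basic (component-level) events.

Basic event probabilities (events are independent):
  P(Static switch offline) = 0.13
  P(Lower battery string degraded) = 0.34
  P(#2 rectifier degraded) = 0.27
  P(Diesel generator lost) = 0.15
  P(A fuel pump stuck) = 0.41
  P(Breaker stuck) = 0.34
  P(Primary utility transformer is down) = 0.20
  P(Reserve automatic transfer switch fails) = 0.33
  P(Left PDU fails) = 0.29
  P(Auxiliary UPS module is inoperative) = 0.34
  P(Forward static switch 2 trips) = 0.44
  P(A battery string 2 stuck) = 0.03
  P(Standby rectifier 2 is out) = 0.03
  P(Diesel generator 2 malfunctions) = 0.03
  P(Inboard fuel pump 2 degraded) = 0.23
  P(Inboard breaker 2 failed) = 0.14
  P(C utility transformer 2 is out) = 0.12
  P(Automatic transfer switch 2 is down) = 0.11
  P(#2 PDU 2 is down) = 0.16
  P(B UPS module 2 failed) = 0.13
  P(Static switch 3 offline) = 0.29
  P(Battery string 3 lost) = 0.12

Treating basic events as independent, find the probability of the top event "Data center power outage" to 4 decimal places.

P(Generator path unavailable) [OR] = 1 − (1−0.15) × (1−0.41) × (1−0.34) = 0.669010
P(Utility feed down) [OR] = 1 − (1−0.13) × (1−0.34) × (1−0.27) × (1−0.669010) = 0.861260
P(Bus A inoperative) [AND] = 0.20 × 0.33 × 0.29 = 0.019140
P(Distribution tier lost) [OR] = 1 − (1−0.34) × (1−0.44) × (1−0.03) × (1−0.03) = 0.652243
P(UPS chain fails) [OR] = 1 − (1−0.019140) × (1−0.652243) × (1−0.03) = 0.669132
P(Bus B inoperative) [AND] = 0.23 × 0.14 × 0.12 × 0.11 = 0.000425
P(Generator path 2 unavailable) [OR] = 1 − (1−0.000425) × (1−0.16) × (1−0.13) = 0.269511
P(Utility feed 2 fails) [AND] = 0.269511 × 0.29 × 0.12 = 0.009379
P(Data center power outage) [OR] = 1 − (1−0.861260) × (1−0.669132) × (1−0.009379) = 0.954526
Rounded to 4 decimal places: P(Data center power outage) ≈ 0.9545.

0.9545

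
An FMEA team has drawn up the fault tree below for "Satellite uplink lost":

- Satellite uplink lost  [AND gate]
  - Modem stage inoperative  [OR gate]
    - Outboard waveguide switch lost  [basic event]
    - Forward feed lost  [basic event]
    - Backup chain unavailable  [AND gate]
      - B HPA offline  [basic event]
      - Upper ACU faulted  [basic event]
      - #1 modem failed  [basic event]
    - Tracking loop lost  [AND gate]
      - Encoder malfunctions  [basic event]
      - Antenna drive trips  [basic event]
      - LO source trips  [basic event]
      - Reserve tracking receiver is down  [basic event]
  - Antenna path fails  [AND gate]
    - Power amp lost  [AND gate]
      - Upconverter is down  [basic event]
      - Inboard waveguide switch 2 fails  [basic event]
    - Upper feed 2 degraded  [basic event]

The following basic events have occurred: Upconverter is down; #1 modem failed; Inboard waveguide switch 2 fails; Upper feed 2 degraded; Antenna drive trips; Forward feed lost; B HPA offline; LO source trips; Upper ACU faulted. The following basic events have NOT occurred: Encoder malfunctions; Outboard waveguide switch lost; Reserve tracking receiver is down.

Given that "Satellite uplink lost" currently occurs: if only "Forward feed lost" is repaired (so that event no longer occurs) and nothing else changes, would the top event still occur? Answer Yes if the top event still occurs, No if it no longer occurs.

Yes

Counterfactual: set "Forward feed lost" to not occurred.
Backup chain unavailable [AND]: B HPA offline=occurs, Upper ACU faulted=occurs, #1 modem failed=occurs → all inputs occur → occurs.
Tracking loop lost [AND]: Encoder malfunctions=not, Antenna drive trips=occurs, LO source trips=occurs, Reserve tracking receiver is down=not → not all inputs occur → does not occur.
Modem stage inoperative [OR]: Outboard waveguide switch lost=not, Forward feed lost=not, Backup chain unavailable=occurs, Tracking loop lost=not → at least one input occurs → occurs.
Power amp lost [AND]: Upconverter is down=occurs, Inboard waveguide switch 2 fails=occurs → all inputs occur → occurs.
Antenna path fails [AND]: Power amp lost=occurs, Upper feed 2 degraded=occurs → all inputs occur → occurs.
Satellite uplink lost [AND]: Modem stage inoperative=occurs, Antenna path fails=occurs → all inputs occur → occurs.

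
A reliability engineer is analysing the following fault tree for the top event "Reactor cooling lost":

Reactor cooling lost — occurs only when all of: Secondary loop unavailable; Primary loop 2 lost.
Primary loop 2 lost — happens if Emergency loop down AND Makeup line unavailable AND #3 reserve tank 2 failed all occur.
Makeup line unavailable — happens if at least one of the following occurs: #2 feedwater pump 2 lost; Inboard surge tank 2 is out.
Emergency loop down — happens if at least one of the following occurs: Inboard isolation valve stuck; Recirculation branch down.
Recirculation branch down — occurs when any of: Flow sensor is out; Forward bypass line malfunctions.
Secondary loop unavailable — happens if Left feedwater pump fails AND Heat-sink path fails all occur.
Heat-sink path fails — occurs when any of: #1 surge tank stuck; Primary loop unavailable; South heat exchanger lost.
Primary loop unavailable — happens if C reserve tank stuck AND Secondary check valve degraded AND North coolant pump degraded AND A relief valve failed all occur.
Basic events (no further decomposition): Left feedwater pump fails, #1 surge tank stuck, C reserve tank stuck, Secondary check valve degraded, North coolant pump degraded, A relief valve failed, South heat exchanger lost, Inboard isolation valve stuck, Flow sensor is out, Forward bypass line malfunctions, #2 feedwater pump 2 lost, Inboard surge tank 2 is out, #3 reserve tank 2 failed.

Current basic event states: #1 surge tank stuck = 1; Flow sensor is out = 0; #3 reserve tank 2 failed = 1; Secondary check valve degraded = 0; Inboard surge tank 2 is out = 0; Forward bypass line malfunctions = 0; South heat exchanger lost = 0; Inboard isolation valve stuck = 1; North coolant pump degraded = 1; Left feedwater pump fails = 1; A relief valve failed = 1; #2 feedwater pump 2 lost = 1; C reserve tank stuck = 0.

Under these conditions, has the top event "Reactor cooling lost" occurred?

Yes

Primary loop unavailable [AND]: C reserve tank stuck=not, Secondary check valve degraded=not, North coolant pump degraded=occurs, A relief valve failed=occurs → not all inputs occur → does not occur.
Heat-sink path fails [OR]: #1 surge tank stuck=occurs, Primary loop unavailable=not, South heat exchanger lost=not → at least one input occurs → occurs.
Secondary loop unavailable [AND]: Left feedwater pump fails=occurs, Heat-sink path fails=occurs → all inputs occur → occurs.
Recirculation branch down [OR]: Flow sensor is out=not, Forward bypass line malfunctions=not → no input occurs → does not occur.
Emergency loop down [OR]: Inboard isolation valve stuck=occurs, Recirculation branch down=not → at least one input occurs → occurs.
Makeup line unavailable [OR]: #2 feedwater pump 2 lost=occurs, Inboard surge tank 2 is out=not → at least one input occurs → occurs.
Primary loop 2 lost [AND]: Emergency loop down=occurs, Makeup line unavailable=occurs, #3 reserve tank 2 failed=occurs → all inputs occur → occurs.
Reactor cooling lost [AND]: Secondary loop unavailable=occurs, Primary loop 2 lost=occurs → all inputs occur → occurs.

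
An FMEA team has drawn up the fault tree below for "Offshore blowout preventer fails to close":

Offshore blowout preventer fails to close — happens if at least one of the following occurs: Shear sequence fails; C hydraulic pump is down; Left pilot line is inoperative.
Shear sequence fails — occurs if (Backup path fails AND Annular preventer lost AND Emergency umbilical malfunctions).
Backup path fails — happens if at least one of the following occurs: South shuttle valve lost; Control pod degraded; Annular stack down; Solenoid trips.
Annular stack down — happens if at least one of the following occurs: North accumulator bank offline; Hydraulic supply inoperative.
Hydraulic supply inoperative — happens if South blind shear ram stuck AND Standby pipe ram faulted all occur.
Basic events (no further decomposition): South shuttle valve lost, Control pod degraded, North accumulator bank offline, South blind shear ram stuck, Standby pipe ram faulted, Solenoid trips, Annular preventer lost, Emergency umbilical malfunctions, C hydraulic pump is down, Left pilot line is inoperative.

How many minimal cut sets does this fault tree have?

Hydraulic supply inoperative [AND]: one cut set from each child combined → 1 × 1 = 1 cut set(s).
Annular stack down [OR]: union of children's cut sets → 2 cut set(s).
Backup path fails [OR]: union of children's cut sets → 5 cut set(s).
Shear sequence fails [AND]: one cut set from each child combined → 5 × 1 × 1 = 5 cut set(s).
Offshore blowout preventer fails to close [OR]: union of children's cut sets → 7 cut set(s).
Minimal cut sets: {Annular preventer lost, Emergency umbilical malfunctions, South shuttle valve lost}; {Annular preventer lost, Control pod degraded, Emergency umbilical malfunctions}; {Annular preventer lost, Emergency umbilical malfunctions, North accumulator bank offline}; {Annular preventer lost, Emergency umbilical malfunctions, South blind shear ram stuck, Standby pipe ram faulted}; {Annular preventer lost, Emergency umbilical malfunctions, Solenoid trips}; {C hydraulic pump is down}; {Left pilot line is inoperative}.

7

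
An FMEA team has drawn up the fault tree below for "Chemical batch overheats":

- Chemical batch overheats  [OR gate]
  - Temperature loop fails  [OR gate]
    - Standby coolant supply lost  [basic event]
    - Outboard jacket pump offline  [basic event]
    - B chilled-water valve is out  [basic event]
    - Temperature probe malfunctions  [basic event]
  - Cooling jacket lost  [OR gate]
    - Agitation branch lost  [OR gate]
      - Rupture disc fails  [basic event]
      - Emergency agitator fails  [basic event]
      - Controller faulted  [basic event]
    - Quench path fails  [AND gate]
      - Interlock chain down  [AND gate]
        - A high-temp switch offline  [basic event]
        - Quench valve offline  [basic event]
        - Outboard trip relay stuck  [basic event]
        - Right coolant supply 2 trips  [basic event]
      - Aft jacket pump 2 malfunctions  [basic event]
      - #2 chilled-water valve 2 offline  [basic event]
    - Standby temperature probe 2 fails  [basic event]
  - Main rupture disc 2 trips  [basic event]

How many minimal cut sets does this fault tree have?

10

Temperature loop fails [OR]: union of children's cut sets → 4 cut set(s).
Agitation branch lost [OR]: union of children's cut sets → 3 cut set(s).
Interlock chain down [AND]: one cut set from each child combined → 1 × 1 × 1 × 1 = 1 cut set(s).
Quench path fails [AND]: one cut set from each child combined → 1 × 1 × 1 = 1 cut set(s).
Cooling jacket lost [OR]: union of children's cut sets → 5 cut set(s).
Chemical batch overheats [OR]: union of children's cut sets → 10 cut set(s).
Minimal cut sets: {Standby coolant supply lost}; {Outboard jacket pump offline}; {B chilled-water valve is out}; {Temperature probe malfunctions}; {Rupture disc fails}; {Emergency agitator fails}; {Controller faulted}; {#2 chilled-water valve 2 offline, A high-temp switch offline, Aft jacket pump 2 malfunctions, Outboard trip relay stuck, Quench valve offline, Right coolant supply 2 trips}; {Standby temperature probe 2 fails}; {Main rupture disc 2 trips}.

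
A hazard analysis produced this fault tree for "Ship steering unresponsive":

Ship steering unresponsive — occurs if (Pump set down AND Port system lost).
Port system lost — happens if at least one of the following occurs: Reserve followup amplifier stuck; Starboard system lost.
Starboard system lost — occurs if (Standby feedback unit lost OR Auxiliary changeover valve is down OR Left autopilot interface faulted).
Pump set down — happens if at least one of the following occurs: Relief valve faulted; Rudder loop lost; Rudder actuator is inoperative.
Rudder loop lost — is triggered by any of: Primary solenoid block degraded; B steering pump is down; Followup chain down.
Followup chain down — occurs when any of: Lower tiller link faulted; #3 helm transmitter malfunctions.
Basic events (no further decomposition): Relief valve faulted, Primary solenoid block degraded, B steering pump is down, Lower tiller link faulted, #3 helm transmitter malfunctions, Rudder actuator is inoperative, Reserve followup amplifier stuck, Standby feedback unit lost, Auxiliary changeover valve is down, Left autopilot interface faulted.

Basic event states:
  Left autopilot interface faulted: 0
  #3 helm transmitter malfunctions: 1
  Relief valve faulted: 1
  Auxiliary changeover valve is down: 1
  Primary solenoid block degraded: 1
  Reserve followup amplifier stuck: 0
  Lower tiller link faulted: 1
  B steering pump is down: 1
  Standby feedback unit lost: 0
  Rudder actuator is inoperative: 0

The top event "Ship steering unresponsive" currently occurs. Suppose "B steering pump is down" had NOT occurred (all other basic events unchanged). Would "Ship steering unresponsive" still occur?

Yes

Counterfactual: set "B steering pump is down" to not occurred.
Followup chain down [OR]: Lower tiller link faulted=occurs, #3 helm transmitter malfunctions=occurs → at least one input occurs → occurs.
Rudder loop lost [OR]: Primary solenoid block degraded=occurs, B steering pump is down=not, Followup chain down=occurs → at least one input occurs → occurs.
Pump set down [OR]: Relief valve faulted=occurs, Rudder loop lost=occurs, Rudder actuator is inoperative=not → at least one input occurs → occurs.
Starboard system lost [OR]: Standby feedback unit lost=not, Auxiliary changeover valve is down=occurs, Left autopilot interface faulted=not → at least one input occurs → occurs.
Port system lost [OR]: Reserve followup amplifier stuck=not, Starboard system lost=occurs → at least one input occurs → occurs.
Ship steering unresponsive [AND]: Pump set down=occurs, Port system lost=occurs → all inputs occur → occurs.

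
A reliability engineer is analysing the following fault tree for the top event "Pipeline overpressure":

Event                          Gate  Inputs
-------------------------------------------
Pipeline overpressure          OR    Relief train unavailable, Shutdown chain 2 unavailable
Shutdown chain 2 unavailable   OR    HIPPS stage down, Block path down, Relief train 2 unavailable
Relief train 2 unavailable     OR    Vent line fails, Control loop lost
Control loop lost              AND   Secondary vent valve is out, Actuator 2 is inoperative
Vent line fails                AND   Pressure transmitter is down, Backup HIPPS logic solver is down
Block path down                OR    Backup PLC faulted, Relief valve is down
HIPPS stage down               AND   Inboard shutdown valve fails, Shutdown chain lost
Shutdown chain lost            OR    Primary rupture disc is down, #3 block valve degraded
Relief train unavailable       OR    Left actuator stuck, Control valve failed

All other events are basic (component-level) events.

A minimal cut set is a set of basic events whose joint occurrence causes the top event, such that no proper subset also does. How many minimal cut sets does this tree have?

Relief train unavailable [OR]: union of children's cut sets → 2 cut set(s).
Shutdown chain lost [OR]: union of children's cut sets → 2 cut set(s).
HIPPS stage down [AND]: one cut set from each child combined → 1 × 2 = 2 cut set(s).
Block path down [OR]: union of children's cut sets → 2 cut set(s).
Vent line fails [AND]: one cut set from each child combined → 1 × 1 = 1 cut set(s).
Control loop lost [AND]: one cut set from each child combined → 1 × 1 = 1 cut set(s).
Relief train 2 unavailable [OR]: union of children's cut sets → 2 cut set(s).
Shutdown chain 2 unavailable [OR]: union of children's cut sets → 6 cut set(s).
Pipeline overpressure [OR]: union of children's cut sets → 8 cut set(s).
Minimal cut sets: {Left actuator stuck}; {Control valve failed}; {Inboard shutdown valve fails, Primary rupture disc is down}; {#3 block valve degraded, Inboard shutdown valve fails}; {Backup PLC faulted}; {Relief valve is down}; {Backup HIPPS logic solver is down, Pressure transmitter is down}; {Actuator 2 is inoperative, Secondary vent valve is out}.

8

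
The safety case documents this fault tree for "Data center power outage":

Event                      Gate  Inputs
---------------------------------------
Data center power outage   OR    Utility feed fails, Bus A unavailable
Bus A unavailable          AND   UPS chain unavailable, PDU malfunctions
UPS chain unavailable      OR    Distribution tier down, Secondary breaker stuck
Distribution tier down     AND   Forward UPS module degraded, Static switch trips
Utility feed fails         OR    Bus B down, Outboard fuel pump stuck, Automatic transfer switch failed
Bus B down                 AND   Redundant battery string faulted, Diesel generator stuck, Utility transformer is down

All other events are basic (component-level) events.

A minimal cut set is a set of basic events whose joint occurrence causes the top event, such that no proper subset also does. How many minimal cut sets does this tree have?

5

Bus B down [AND]: one cut set from each child combined → 1 × 1 × 1 = 1 cut set(s).
Utility feed fails [OR]: union of children's cut sets → 3 cut set(s).
Distribution tier down [AND]: one cut set from each child combined → 1 × 1 = 1 cut set(s).
UPS chain unavailable [OR]: union of children's cut sets → 2 cut set(s).
Bus A unavailable [AND]: one cut set from each child combined → 2 × 1 = 2 cut set(s).
Data center power outage [OR]: union of children's cut sets → 5 cut set(s).
Minimal cut sets: {Diesel generator stuck, Redundant battery string faulted, Utility transformer is down}; {Outboard fuel pump stuck}; {Automatic transfer switch failed}; {Forward UPS module degraded, PDU malfunctions, Static switch trips}; {PDU malfunctions, Secondary breaker stuck}.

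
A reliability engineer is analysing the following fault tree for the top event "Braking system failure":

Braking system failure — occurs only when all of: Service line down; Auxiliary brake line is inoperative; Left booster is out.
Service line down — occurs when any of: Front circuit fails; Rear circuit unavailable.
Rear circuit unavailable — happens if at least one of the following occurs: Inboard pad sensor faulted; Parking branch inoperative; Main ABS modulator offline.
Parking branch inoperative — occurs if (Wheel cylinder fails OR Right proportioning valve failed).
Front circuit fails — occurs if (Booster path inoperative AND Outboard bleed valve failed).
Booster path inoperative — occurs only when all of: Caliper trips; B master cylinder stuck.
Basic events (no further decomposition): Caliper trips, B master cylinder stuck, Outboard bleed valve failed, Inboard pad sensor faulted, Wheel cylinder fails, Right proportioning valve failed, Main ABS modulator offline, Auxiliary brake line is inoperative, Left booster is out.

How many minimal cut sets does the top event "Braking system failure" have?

Booster path inoperative [AND]: one cut set from each child combined → 1 × 1 = 1 cut set(s).
Front circuit fails [AND]: one cut set from each child combined → 1 × 1 = 1 cut set(s).
Parking branch inoperative [OR]: union of children's cut sets → 2 cut set(s).
Rear circuit unavailable [OR]: union of children's cut sets → 4 cut set(s).
Service line down [OR]: union of children's cut sets → 5 cut set(s).
Braking system failure [AND]: one cut set from each child combined → 5 × 1 × 1 = 5 cut set(s).
Minimal cut sets: {Auxiliary brake line is inoperative, B master cylinder stuck, Caliper trips, Left booster is out, Outboard bleed valve failed}; {Auxiliary brake line is inoperative, Inboard pad sensor faulted, Left booster is out}; {Auxiliary brake line is inoperative, Left booster is out, Wheel cylinder fails}; {Auxiliary brake line is inoperative, Left booster is out, Right proportioning valve failed}; {Auxiliary brake line is inoperative, Left booster is out, Main ABS modulator offline}.

5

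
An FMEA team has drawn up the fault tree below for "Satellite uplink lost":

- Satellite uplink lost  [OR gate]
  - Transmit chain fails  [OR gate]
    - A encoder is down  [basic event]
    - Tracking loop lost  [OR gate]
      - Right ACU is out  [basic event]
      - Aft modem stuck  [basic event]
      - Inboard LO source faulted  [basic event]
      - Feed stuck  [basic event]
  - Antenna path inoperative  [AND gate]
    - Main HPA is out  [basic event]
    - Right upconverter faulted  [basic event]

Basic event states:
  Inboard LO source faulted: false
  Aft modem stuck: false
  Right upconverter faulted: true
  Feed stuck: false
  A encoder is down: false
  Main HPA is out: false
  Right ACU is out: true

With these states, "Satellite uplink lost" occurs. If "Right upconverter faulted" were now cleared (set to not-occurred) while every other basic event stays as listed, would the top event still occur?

Counterfactual: set "Right upconverter faulted" to not occurred.
Tracking loop lost [OR]: Right ACU is out=occurs, Aft modem stuck=not, Inboard LO source faulted=not, Feed stuck=not → at least one input occurs → occurs.
Transmit chain fails [OR]: A encoder is down=not, Tracking loop lost=occurs → at least one input occurs → occurs.
Antenna path inoperative [AND]: Main HPA is out=not, Right upconverter faulted=not → not all inputs occur → does not occur.
Satellite uplink lost [OR]: Transmit chain fails=occurs, Antenna path inoperative=not → at least one input occurs → occurs.

Yes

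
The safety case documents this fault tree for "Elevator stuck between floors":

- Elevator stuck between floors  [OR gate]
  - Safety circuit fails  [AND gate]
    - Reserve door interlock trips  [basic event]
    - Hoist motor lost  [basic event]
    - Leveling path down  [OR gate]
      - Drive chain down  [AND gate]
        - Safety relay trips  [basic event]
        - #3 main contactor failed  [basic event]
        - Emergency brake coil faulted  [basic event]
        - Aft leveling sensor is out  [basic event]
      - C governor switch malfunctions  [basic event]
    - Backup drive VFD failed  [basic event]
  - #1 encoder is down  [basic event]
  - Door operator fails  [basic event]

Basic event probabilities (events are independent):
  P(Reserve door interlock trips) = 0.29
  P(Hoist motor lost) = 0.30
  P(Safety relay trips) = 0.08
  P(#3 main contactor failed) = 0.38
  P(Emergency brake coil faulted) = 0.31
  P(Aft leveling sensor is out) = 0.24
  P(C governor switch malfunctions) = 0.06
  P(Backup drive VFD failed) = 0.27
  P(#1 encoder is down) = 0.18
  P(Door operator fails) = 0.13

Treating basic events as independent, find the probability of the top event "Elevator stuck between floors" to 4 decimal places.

0.2876

P(Drive chain down) [AND] = 0.08 × 0.38 × 0.31 × 0.24 = 0.002262
P(Leveling path down) [OR] = 1 − (1−0.002262) × (1−0.06) = 0.062126
P(Safety circuit fails) [AND] = 0.29 × 0.30 × 0.062126 × 0.27 = 0.001459
P(Elevator stuck between floors) [OR] = 1 − (1−0.001459) × (1−0.18) × (1−0.13) = 0.287641
Rounded to 4 decimal places: P(Elevator stuck between floors) ≈ 0.2876.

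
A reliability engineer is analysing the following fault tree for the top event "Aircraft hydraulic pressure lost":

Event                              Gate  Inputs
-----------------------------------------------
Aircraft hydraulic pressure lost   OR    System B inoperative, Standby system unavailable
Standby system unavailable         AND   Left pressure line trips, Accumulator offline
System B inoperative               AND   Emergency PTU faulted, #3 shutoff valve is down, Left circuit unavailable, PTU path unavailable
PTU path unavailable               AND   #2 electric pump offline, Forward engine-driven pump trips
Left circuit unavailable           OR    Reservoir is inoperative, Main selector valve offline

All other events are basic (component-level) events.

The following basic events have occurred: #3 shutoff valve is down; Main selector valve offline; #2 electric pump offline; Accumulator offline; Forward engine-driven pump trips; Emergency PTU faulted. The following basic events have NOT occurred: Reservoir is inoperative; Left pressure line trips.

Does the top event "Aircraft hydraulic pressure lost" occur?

Yes

Left circuit unavailable [OR]: Reservoir is inoperative=not, Main selector valve offline=occurs → at least one input occurs → occurs.
PTU path unavailable [AND]: #2 electric pump offline=occurs, Forward engine-driven pump trips=occurs → all inputs occur → occurs.
System B inoperative [AND]: Emergency PTU faulted=occurs, #3 shutoff valve is down=occurs, Left circuit unavailable=occurs, PTU path unavailable=occurs → all inputs occur → occurs.
Standby system unavailable [AND]: Left pressure line trips=not, Accumulator offline=occurs → not all inputs occur → does not occur.
Aircraft hydraulic pressure lost [OR]: System B inoperative=occurs, Standby system unavailable=not → at least one input occurs → occurs.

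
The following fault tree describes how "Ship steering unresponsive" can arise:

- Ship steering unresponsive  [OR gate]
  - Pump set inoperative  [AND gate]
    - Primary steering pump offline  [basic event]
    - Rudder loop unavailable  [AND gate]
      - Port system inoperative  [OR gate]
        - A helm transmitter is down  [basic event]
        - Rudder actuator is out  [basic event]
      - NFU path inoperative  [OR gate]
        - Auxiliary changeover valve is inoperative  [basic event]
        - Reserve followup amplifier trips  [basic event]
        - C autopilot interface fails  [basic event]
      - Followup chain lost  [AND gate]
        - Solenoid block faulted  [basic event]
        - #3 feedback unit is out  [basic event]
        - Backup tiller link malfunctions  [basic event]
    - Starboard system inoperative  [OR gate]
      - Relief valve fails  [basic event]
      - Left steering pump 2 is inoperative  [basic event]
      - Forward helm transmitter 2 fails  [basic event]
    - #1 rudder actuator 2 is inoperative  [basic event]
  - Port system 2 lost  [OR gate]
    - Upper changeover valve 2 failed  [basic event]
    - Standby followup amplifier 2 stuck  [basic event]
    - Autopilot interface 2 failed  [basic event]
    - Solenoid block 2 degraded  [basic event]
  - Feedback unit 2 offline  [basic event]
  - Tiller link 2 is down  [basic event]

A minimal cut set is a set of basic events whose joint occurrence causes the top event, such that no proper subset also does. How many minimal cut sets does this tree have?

Port system inoperative [OR]: union of children's cut sets → 2 cut set(s).
NFU path inoperative [OR]: union of children's cut sets → 3 cut set(s).
Followup chain lost [AND]: one cut set from each child combined → 1 × 1 × 1 = 1 cut set(s).
Rudder loop unavailable [AND]: one cut set from each child combined → 2 × 3 × 1 = 6 cut set(s).
Starboard system inoperative [OR]: union of children's cut sets → 3 cut set(s).
Pump set inoperative [AND]: one cut set from each child combined → 1 × 6 × 3 × 1 = 18 cut set(s).
Port system 2 lost [OR]: union of children's cut sets → 4 cut set(s).
Ship steering unresponsive [OR]: union of children's cut sets → 24 cut set(s).

24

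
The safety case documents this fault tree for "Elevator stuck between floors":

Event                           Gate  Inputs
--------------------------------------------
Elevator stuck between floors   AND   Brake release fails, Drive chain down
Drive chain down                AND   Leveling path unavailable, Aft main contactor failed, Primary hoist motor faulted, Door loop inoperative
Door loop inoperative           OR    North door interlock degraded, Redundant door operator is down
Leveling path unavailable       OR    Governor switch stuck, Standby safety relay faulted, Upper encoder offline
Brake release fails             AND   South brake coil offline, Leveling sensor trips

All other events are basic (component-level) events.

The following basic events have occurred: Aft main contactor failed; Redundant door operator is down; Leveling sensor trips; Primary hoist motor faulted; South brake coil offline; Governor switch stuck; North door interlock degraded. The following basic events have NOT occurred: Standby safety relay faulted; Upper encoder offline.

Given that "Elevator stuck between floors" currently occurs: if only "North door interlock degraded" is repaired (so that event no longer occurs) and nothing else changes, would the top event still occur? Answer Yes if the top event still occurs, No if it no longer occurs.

Counterfactual: set "North door interlock degraded" to not occurred.
Brake release fails [AND]: South brake coil offline=occurs, Leveling sensor trips=occurs → all inputs occur → occurs.
Leveling path unavailable [OR]: Governor switch stuck=occurs, Standby safety relay faulted=not, Upper encoder offline=not → at least one input occurs → occurs.
Door loop inoperative [OR]: North door interlock degraded=not, Redundant door operator is down=occurs → at least one input occurs → occurs.
Drive chain down [AND]: Leveling path unavailable=occurs, Aft main contactor failed=occurs, Primary hoist motor faulted=occurs, Door loop inoperative=occurs → all inputs occur → occurs.
Elevator stuck between floors [AND]: Brake release fails=occurs, Drive chain down=occurs → all inputs occur → occurs.

Yes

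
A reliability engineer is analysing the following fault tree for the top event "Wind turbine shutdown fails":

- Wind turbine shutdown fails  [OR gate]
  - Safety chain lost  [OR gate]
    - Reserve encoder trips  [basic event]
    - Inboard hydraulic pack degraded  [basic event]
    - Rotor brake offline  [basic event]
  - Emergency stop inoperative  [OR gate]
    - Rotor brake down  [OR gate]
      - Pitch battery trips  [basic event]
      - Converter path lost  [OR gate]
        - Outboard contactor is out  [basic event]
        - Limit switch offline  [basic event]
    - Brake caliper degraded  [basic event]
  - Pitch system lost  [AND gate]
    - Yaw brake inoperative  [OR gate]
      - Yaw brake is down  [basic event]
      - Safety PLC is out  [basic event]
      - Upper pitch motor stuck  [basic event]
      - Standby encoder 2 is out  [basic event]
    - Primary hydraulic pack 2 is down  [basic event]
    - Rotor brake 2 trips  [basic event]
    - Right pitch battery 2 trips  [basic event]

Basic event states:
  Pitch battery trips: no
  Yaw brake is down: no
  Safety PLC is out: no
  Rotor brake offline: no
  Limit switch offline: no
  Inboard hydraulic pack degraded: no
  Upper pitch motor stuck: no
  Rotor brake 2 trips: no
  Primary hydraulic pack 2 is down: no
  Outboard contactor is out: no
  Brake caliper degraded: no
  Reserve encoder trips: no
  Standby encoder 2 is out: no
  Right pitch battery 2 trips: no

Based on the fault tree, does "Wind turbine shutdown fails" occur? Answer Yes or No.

No

Safety chain lost [OR]: Reserve encoder trips=not, Inboard hydraulic pack degraded=not, Rotor brake offline=not → no input occurs → does not occur.
Converter path lost [OR]: Outboard contactor is out=not, Limit switch offline=not → no input occurs → does not occur.
Rotor brake down [OR]: Pitch battery trips=not, Converter path lost=not → no input occurs → does not occur.
Emergency stop inoperative [OR]: Rotor brake down=not, Brake caliper degraded=not → no input occurs → does not occur.
Yaw brake inoperative [OR]: Yaw brake is down=not, Safety PLC is out=not, Upper pitch motor stuck=not, Standby encoder 2 is out=not → no input occurs → does not occur.
Pitch system lost [AND]: Yaw brake inoperative=not, Primary hydraulic pack 2 is down=not, Rotor brake 2 trips=not, Right pitch battery 2 trips=not → not all inputs occur → does not occur.
Wind turbine shutdown fails [OR]: Safety chain lost=not, Emergency stop inoperative=not, Pitch system lost=not → no input occurs → does not occur.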